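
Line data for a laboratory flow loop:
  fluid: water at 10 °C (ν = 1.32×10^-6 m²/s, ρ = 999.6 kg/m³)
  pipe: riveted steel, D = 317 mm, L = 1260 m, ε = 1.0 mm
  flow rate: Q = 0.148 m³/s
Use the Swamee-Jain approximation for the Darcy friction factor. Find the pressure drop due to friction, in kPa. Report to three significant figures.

V = 4Q/(πD²) = 4·0.148/(π·0.317²) = 1.875 m/s
Re = VD/ν = 1.875·0.317/1.32×10^-6 = 4.50×10^5 → turbulent
ε/D = 1.0/317 = 0.00315
Swamee-Jain: f = 0.02694
h_f = f(L/D)V²/(2g) = 0.02694·(1260/0.317)·1.875²/(2·9.81) = 19.20 m
Δp = ρg·h_f = 999.6·9.81·19.20 = 188.2 kPa

Δp ≈ 188 kPa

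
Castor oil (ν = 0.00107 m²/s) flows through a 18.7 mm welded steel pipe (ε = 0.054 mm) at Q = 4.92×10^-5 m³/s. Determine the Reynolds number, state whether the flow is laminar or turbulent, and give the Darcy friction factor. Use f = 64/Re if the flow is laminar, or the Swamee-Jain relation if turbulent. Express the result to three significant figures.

V = 4Q/(πD²) = 0.1791 m/s
Re = VD/ν = 0.1791·0.0187/0.00107 = 3.13
Re < 2300 → laminar → f = 64/Re = 20.44

Re ≈ 3.13; laminar; f = 64/Re ≈ 20.4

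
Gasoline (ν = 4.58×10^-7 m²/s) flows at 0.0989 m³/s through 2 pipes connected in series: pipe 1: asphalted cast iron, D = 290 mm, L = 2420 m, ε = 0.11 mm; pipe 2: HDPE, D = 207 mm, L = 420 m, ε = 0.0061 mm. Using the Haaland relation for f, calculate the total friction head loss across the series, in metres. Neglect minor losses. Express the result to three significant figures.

H ≈ 26.0 m

Pipe 1: V = 1.497 m/s, Re = 9.48×10^5, ε/D = 3.79×10^-4, f = 0.01631, h_1 = f(L/D)V²/2g = 15.55 m
Pipe 2: V = 2.939 m/s, Re = 1.33×10^6, ε/D = 2.95×10^-5, f = 0.01172, h_2 = f(L/D)V²/2g = 10.47 m
Series → Q common, losses add: H = Σh = 26.02 m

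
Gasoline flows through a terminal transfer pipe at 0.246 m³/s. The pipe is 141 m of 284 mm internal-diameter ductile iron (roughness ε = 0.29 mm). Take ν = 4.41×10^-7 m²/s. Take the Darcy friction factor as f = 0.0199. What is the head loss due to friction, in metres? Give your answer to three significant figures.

h_f ≈ 7.59 m

V = 4Q/(πD²) = 4·0.246/(π·0.284²) = 3.883 m/s
h_f = f(L/D)V²/(2g) = 0.01990·(141/0.284)·3.883²/(2·9.81) = 7.594 m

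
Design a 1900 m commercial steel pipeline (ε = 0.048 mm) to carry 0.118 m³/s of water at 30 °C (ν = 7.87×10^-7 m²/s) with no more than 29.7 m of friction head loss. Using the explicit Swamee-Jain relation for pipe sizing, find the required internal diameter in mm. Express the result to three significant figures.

Swamee-Jain (Type III): D = 0.66·[ε^1.25·(LQ²/(gh_f))^4.75 + ν·Q^9.4·(L/(gh_f))^5.2]^0.04
LQ²/(gh_f) = 0.09080; L/(gh_f) = 6.521
Term 1 = ε^1.25·(…)^4.75 = 4.49×10^-11; Term 2 = ν·Q^9.4·(…)^5.2 = 2.55×10^-11
D = 0.66·(4.49×10^-11 + 2.55×10^-11)^0.04 = 0.2591 m = 259 mm
Check: V = 2.24 m/s, Re = 7.37×10^5, f = 0.01490, h_f = 27.9 m ≈ 29.7 m ✓

D ≈ 259 mm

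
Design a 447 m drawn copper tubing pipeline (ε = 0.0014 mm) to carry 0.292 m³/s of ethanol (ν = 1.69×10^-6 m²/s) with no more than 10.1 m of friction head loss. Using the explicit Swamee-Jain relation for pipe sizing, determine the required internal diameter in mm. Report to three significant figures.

D ≈ 334 mm

Swamee-Jain (Type III): D = 0.66·[ε^1.25·(LQ²/(gh_f))^4.75 + ν·Q^9.4·(L/(gh_f))^5.2]^0.04
LQ²/(gh_f) = 0.3847; L/(gh_f) = 4.511
Term 1 = ε^1.25·(…)^4.75 = 5.15×10^-10; Term 2 = ν·Q^9.4·(…)^5.2 = 4.03×10^-8
D = 0.66·(5.15×10^-10 + 4.03×10^-8)^0.04 = 0.3342 m = 334 mm
Check: V = 3.33 m/s, Re = 6.58×10^5, f = 0.01255, h_f = 9.49 m ≈ 10.1 m ✓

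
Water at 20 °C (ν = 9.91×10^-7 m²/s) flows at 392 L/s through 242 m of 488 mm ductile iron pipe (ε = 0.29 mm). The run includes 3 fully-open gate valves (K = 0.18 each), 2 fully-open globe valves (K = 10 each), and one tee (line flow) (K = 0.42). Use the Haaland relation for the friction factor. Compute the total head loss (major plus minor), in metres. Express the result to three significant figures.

V = 4Q/(πD²) = 2.096 m/s; V²/2g = 0.2239 m
Re = 1.03×10^6, ε/D = 5.94×10^-4 → f = 0.01778 (Haaland)
Major: h_f = f(L/D)·V²/2g = 0.01778·495.9·0.2239 = 1.974 m
Minor: ΣK = 21.0; h_m = ΣK·V²/2g = 4.693 m
Total H_L = 1.974 + 4.693 = 6.666 m

H_L ≈ 6.67 m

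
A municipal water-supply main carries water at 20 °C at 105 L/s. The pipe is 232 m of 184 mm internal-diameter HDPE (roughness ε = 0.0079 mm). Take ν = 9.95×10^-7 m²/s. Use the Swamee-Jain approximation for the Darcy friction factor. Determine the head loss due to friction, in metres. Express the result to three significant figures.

h_f ≈ 13.1 m

V = 4Q/(πD²) = 4·0.105/(π·0.184²) = 3.949 m/s
Re = VD/ν = 3.949·0.184/9.95×10^-7 = 7.30×10^5 → turbulent
ε/D = 0.0079/184 = 4.29×10^-5
Swamee-Jain: f = 0.01305
h_f = f(L/D)V²/(2g) = 0.01305·(232/0.184)·3.949²/(2·9.81) = 13.07 m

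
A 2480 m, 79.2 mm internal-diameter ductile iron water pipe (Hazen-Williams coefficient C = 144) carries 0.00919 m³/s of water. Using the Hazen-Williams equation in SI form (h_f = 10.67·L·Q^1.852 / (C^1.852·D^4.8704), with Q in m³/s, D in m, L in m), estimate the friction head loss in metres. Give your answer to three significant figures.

h_f = 10.67·2480·0.00919^1.852 / (144^1.852·0.0792^4.8704) = 104.0 m

h_f ≈ 104 m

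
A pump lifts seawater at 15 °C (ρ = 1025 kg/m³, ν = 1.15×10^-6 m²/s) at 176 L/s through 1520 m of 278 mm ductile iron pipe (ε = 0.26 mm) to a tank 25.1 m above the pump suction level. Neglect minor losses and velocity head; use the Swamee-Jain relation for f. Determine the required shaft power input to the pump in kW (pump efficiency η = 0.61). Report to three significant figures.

V = 4Q/(πD²) = 2.900 m/s; Re = 7.01×10^5; ε/D = 9.35×10^-4; f = 0.01988
h_f = f(L/D)V²/2g = 46.57 m
Total head H = z + h_f = 25.1 + 46.57 = 71.67 m
P_hyd = ρgQH = 1025·9.81·0.176·71.67 = 126.8 kW
P_shaft = P_hyd/η = 126.8/0.61 = 207.9 kW

P_shaft ≈ 208 kW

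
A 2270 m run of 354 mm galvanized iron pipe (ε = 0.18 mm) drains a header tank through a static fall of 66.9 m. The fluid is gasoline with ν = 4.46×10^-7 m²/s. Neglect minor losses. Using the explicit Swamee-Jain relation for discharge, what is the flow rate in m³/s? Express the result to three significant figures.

Q ≈ 0.342 m³/s

Swamee-Jain (Type II): Q = -0.965·√(gD⁵h_f/L)·ln[ε/(3.7D) + √(3.17ν²L/(gD³h_f))]
√(gD⁵h_f/L) = √(9.81·0.354⁵·66.9/2270) = 0.04009
ε/(3.7D) = 1.37×10^-4; √(3.17ν²L/(gD³h_f)) = 7.01×10^-6
Q = -0.965·0.04009·ln(1.444×10^-4) = 0.3421 m³/s
Check: V = 3.48 m/s, Re = 2.76×10^6, f = 0.01701, h_f = 67.2 m ≈ 66.9 m ✓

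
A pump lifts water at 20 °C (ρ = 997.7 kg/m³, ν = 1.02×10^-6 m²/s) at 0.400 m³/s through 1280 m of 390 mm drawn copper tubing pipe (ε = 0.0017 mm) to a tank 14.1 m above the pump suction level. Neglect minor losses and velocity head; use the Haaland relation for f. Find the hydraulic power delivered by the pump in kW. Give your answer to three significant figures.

V = 4Q/(πD²) = 3.348 m/s; Re = 1.28×10^6; ε/D = 4.36×10^-6; f = 0.01121
h_f = f(L/D)V²/2g = 21.02 m
Total head H = z + h_f = 14.1 + 21.02 = 35.12 m
P_hyd = ρgQH = 997.7·9.81·0.400·35.12 = 137.5 kW

P_hyd ≈ 137 kW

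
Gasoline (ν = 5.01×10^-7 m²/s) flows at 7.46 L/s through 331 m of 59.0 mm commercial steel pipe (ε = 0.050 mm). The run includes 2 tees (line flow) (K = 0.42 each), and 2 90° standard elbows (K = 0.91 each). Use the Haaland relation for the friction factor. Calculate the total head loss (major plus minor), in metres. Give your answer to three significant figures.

V = 4Q/(πD²) = 2.729 m/s; V²/2g = 0.3795 m
Re = 3.21×10^5, ε/D = 8.47×10^-4 → f = 0.01980 (Haaland)
Major: h_f = f(L/D)·V²/2g = 0.01980·5610·0.3795 = 42.14 m
Minor: ΣK = 2.66; h_m = ΣK·V²/2g = 1.009 m
Total H_L = 42.14 + 1.009 = 43.15 m

H_L ≈ 43.2 m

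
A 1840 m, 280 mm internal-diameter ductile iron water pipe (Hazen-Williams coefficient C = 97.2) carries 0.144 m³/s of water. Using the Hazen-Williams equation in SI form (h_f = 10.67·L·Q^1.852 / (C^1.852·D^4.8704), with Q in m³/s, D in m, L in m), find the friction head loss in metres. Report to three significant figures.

h_f = 10.67·1840·0.144^1.852 / (97.2^1.852·0.280^4.8704) = 55.68 m

h_f ≈ 55.7 m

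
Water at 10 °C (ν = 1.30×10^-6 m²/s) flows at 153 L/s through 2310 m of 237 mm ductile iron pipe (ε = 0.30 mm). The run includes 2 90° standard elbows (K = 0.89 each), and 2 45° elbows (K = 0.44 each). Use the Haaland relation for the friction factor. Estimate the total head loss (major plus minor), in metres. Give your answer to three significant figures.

V = 4Q/(πD²) = 3.468 m/s; V²/2g = 0.6131 m
Re = 6.32×10^5, ε/D = 0.00127 → f = 0.02121 (Haaland)
Major: h_f = f(L/D)·V²/2g = 0.02121·9747·0.6131 = 126.7 m
Minor: ΣK = 2.66; h_m = ΣK·V²/2g = 1.631 m
Total H_L = 126.7 + 1.631 = 128.4 m

H_L ≈ 128 m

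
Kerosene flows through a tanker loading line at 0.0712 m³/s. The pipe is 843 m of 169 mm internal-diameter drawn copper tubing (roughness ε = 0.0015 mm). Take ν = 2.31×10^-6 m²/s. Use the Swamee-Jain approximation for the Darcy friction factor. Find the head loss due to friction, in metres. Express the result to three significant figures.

V = 4Q/(πD²) = 4·0.0712/(π·0.169²) = 3.174 m/s
Re = VD/ν = 3.174·0.169/2.31×10^-6 = 2.32×10^5 → turbulent
ε/D = 0.0015/169 = 8.88×10^-6
Swamee-Jain: f = 0.01518
h_f = f(L/D)V²/(2g) = 0.01518·(843/0.169)·3.174²/(2·9.81) = 38.88 m

h_f ≈ 38.9 m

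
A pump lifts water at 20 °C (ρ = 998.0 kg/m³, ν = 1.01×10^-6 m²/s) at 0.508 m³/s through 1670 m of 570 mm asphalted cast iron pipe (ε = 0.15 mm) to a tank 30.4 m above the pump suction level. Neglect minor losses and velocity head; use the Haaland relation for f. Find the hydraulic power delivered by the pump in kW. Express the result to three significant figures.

P_hyd ≈ 196 kW

V = 4Q/(πD²) = 1.991 m/s; Re = 1.12×10^6; ε/D = 2.63×10^-4; f = 0.01518
h_f = f(L/D)V²/2g = 8.987 m
Total head H = z + h_f = 30.4 + 8.987 = 39.39 m
P_hyd = ρgQH = 998.0·9.81·0.508·39.39 = 195.9 kW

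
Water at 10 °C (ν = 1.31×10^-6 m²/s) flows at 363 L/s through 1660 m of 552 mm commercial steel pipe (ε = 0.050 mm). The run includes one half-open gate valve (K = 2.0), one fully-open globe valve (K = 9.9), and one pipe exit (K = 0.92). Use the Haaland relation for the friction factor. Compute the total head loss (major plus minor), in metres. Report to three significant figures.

V = 4Q/(πD²) = 1.517 m/s; V²/2g = 0.1173 m
Re = 6.39×10^5, ε/D = 9.06×10^-5 → f = 0.01377 (Haaland)
Major: h_f = f(L/D)·V²/2g = 0.01377·3007·0.1173 = 4.855 m
Minor: ΣK = 12.8; h_m = ΣK·V²/2g = 1.503 m
Total H_L = 4.855 + 1.503 = 6.358 m

H_L ≈ 6.36 m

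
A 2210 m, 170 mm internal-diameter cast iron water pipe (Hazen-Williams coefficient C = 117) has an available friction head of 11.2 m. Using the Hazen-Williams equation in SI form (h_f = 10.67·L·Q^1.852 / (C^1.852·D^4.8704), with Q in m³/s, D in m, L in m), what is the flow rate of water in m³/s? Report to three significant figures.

Q ≈ 0.0178 m³/s

Rearranging: Q = [h_f·C^1.852·D^4.8704 / (10.67·L)]^(1/1.852)
Q = [11.2·117^1.852·0.170^4.8704 / (10.67·2210)]^0.540 = 0.01778 m³/s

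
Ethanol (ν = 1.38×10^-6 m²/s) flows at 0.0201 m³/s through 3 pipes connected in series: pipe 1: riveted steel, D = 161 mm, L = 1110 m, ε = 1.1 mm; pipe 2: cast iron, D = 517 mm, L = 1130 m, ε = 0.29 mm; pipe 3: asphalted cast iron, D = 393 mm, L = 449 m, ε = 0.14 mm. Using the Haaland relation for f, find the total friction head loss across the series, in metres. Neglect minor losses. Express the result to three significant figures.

H ≈ 11.8 m

Pipe 1: V = 0.9873 m/s, Re = 1.15×10^5, ε/D = 0.00683, f = 0.03413, h_1 = f(L/D)V²/2g = 11.69 m
Pipe 2: V = 0.09575 m/s, Re = 3.59×10^4, ε/D = 5.61×10^-4, f = 0.02379, h_2 = f(L/D)V²/2g = 0.02429 m
Pipe 3: V = 0.1657 m/s, Re = 4.72×10^4, ε/D = 3.56×10^-4, f = 0.02204, h_3 = f(L/D)V²/2g = 0.03524 m
Series → Q common, losses add: H = Σh = 11.75 m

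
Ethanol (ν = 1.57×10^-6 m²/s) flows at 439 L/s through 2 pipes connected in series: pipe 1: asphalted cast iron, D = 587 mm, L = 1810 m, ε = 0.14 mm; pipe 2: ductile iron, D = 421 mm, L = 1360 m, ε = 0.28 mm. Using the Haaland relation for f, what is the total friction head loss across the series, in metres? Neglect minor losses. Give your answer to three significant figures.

Pipe 1: V = 1.622 m/s, Re = 6.07×10^5, ε/D = 2.39×10^-4, f = 0.01543, h_1 = f(L/D)V²/2g = 6.381 m
Pipe 2: V = 3.154 m/s, Re = 8.46×10^5, ε/D = 6.65×10^-4, f = 0.01828, h_2 = f(L/D)V²/2g = 29.93 m
Series → Q common, losses add: H = Σh = 36.31 m

H ≈ 36.3 m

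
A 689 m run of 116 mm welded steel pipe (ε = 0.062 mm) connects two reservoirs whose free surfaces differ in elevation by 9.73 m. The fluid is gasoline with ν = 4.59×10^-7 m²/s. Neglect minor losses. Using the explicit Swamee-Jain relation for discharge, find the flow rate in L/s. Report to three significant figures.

Swamee-Jain (Type II): Q = -0.965·√(gD⁵h_f/L)·ln[ε/(3.7D) + √(3.17ν²L/(gD³h_f))]
√(gD⁵h_f/L) = √(9.81·0.116⁵·9.73/689) = 0.001706
ε/(3.7D) = 1.44×10^-4; √(3.17ν²L/(gD³h_f)) = 5.56×10^-5
Q = -0.965·0.001706·ln(2.000×10^-4) = 0.01402 m³/s
Check: V = 1.33 m/s, Re = 3.35×10^5, f = 0.01839, h_f = 9.80 m ≈ 9.73 m ✓

Q ≈ 14.0 L/s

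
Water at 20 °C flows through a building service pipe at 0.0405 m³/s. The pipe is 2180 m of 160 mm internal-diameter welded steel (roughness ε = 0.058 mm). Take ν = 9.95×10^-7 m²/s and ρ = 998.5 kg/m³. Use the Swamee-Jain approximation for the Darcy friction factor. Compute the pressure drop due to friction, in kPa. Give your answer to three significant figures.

Δp ≈ 480 kPa

V = 4Q/(πD²) = 4·0.0405/(π·0.160²) = 2.014 m/s
Re = VD/ν = 2.014·0.160/9.95×10^-7 = 3.24×10^5 → turbulent
ε/D = 0.058/160 = 3.63×10^-4
Swamee-Jain: f = 0.01738
h_f = f(L/D)V²/(2g) = 0.01738·(2180/0.160)·2.014²/(2·9.81) = 48.96 m
Δp = ρg·h_f = 998.5·9.81·48.96 = 479.6 kPa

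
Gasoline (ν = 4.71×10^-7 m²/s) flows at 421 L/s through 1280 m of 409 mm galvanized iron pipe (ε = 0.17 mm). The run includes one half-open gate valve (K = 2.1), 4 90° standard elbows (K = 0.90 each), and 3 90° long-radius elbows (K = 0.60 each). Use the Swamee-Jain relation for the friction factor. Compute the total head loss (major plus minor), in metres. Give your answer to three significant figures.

H_L ≈ 30.6 m

V = 4Q/(πD²) = 3.204 m/s; V²/2g = 0.5233 m
Re = 2.78×10^6, ε/D = 4.16×10^-4 → f = 0.01631 (Swamee-Jain)
Major: h_f = f(L/D)·V²/2g = 0.01631·3130·0.5233 = 26.71 m
Minor: ΣK = 7.50; h_m = ΣK·V²/2g = 3.925 m
Total H_L = 26.71 + 3.925 = 30.63 m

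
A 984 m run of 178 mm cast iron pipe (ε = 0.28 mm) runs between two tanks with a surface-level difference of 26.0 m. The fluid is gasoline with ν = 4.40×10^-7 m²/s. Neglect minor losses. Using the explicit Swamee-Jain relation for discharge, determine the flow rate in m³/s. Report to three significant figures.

Swamee-Jain (Type II): Q = -0.965·√(gD⁵h_f/L)·ln[ε/(3.7D) + √(3.17ν²L/(gD³h_f))]
√(gD⁵h_f/L) = √(9.81·0.178⁵·26.0/984) = 0.006806
ε/(3.7D) = 4.25×10^-4; √(3.17ν²L/(gD³h_f)) = 2.05×10^-5
Q = -0.965·0.006806·ln(4.456×10^-4) = 0.05068 m³/s
Check: V = 2.04 m/s, Re = 8.24×10^5, f = 0.02235, h_f = 26.1 m ≈ 26.0 m ✓

Q ≈ 0.0507 m³/s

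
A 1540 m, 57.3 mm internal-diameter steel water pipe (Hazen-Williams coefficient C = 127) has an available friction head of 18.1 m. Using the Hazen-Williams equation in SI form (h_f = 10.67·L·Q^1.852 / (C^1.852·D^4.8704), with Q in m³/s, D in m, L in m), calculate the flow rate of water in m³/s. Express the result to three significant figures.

Q ≈ 0.00174 m³/s

Rearranging: Q = [h_f·C^1.852·D^4.8704 / (10.67·L)]^(1/1.852)
Q = [18.1·127^1.852·0.0573^4.8704 / (10.67·1540)]^0.540 = 0.001741 m³/s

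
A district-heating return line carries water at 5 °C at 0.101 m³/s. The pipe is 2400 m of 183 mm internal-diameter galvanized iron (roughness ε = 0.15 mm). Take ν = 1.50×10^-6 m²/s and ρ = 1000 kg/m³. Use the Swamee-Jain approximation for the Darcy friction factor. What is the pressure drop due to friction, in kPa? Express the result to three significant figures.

V = 4Q/(πD²) = 4·0.101/(π·0.183²) = 3.840 m/s
Re = VD/ν = 3.840·0.183/1.50×10^-6 = 4.68×10^5 → turbulent
ε/D = 0.15/183 = 8.20×10^-4
Swamee-Jain: f = 0.01957
h_f = f(L/D)V²/(2g) = 0.01957·(2400/0.183)·3.840²/(2·9.81) = 192.9 m
Δp = ρg·h_f = 1000·9.81·192.9 = 1893 kPa

Δp ≈ 1890 kPa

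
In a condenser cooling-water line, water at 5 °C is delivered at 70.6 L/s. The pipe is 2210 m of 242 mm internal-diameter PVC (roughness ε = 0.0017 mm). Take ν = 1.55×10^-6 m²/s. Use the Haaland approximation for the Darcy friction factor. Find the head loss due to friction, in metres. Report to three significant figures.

h_f ≈ 16.5 m

V = 4Q/(πD²) = 4·0.0706/(π·0.242²) = 1.535 m/s
Re = VD/ν = 1.535·0.242/1.55×10^-6 = 2.40×10^5 → turbulent
ε/D = 0.0017/242 = 7.02×10^-6
Haaland: f = 0.01501
h_f = f(L/D)V²/(2g) = 0.01501·(2210/0.242)·1.535²/(2·9.81) = 16.46 m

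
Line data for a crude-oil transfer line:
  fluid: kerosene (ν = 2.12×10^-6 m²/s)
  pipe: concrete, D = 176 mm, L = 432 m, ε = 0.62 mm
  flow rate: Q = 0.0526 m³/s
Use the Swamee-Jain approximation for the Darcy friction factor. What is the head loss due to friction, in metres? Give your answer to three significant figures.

V = 4Q/(πD²) = 4·0.0526/(π·0.176²) = 2.162 m/s
Re = VD/ν = 2.162·0.176/2.12×10^-6 = 1.79×10^5 → turbulent
ε/D = 0.62/176 = 0.00352
Swamee-Jain: f = 0.02825
h_f = f(L/D)V²/(2g) = 0.02825·(432/0.176)·2.162²/(2·9.81) = 16.52 m

h_f ≈ 16.5 m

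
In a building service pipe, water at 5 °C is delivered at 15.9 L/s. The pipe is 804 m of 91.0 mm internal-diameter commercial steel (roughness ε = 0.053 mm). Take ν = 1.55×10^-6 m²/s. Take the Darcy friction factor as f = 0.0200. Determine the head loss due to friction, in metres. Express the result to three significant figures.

h_f ≈ 53.8 m

V = 4Q/(πD²) = 4·0.0159/(π·0.0910²) = 2.445 m/s
h_f = f(L/D)V²/(2g) = 0.02000·(804/0.0910)·2.445²/(2·9.81) = 53.83 m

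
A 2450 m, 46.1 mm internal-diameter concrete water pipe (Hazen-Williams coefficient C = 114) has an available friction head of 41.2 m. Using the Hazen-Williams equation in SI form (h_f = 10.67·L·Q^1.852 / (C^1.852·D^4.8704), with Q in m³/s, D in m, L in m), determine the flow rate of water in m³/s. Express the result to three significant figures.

Q ≈ 0.00107 m³/s

Rearranging: Q = [h_f·C^1.852·D^4.8704 / (10.67·L)]^(1/1.852)
Q = [41.2·114^1.852·0.0461^4.8704 / (10.67·2450)]^0.540 = 0.001070 m³/s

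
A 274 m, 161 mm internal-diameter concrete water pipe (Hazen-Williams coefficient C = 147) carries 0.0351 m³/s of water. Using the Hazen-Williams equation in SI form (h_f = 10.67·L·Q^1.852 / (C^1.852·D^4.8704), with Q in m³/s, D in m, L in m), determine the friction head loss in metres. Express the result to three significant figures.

h_f = 10.67·274·0.0351^1.852 / (147^1.852·0.161^4.8704) = 4.179 m

h_f ≈ 4.18 m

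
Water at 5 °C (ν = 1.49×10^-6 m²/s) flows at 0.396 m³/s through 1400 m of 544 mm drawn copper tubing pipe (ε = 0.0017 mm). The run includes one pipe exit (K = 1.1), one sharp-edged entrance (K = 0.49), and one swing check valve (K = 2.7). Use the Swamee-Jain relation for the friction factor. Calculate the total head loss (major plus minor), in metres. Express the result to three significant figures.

H_L ≈ 5.45 m

V = 4Q/(πD²) = 1.704 m/s; V²/2g = 0.1480 m
Re = 6.22×10^5, ε/D = 3.12×10^-6 → f = 0.01265 (Swamee-Jain)
Major: h_f = f(L/D)·V²/2g = 0.01265·2574·0.1480 = 4.817 m
Minor: ΣK = 4.29; h_m = ΣK·V²/2g = 0.6347 m
Total H_L = 4.817 + 0.6347 = 5.452 m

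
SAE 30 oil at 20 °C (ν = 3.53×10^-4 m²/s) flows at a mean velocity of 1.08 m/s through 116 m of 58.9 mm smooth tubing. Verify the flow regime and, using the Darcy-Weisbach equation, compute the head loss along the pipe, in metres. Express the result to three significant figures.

h_f ≈ 41.6 m

Re = VD/ν = 1.08·0.05890/3.53×10^-4 = 180 → laminar (Re < 2300)
f = 64/Re = 0.3552
h_f = f(L/D)V²/(2g) = 0.3552·(116/0.05890)·1.08²/(2·9.81) = 41.58 m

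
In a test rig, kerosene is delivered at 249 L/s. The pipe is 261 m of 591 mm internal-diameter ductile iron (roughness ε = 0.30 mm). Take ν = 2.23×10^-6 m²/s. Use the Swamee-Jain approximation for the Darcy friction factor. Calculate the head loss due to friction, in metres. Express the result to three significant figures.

V = 4Q/(πD²) = 4·0.249/(π·0.591²) = 0.9077 m/s
Re = VD/ν = 0.9077·0.591/2.23×10^-6 = 2.41×10^5 → turbulent
ε/D = 0.30/591 = 5.08×10^-4
Swamee-Jain: f = 0.01868
h_f = f(L/D)V²/(2g) = 0.01868·(261/0.591)·0.9077²/(2·9.81) = 0.3464 m

h_f ≈ 0.346 m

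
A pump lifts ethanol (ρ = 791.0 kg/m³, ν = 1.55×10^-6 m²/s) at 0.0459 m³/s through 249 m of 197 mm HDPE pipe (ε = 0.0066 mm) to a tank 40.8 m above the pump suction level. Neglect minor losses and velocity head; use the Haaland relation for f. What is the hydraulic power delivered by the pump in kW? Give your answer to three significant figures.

V = 4Q/(πD²) = 1.506 m/s; Re = 1.91×10^5; ε/D = 3.35×10^-5; f = 0.01584
h_f = f(L/D)V²/2g = 2.315 m
Total head H = z + h_f = 40.8 + 2.315 = 43.11 m
P_hyd = ρgQH = 791.0·9.81·0.0459·43.11 = 15.36 kW

P_hyd ≈ 15.4 kW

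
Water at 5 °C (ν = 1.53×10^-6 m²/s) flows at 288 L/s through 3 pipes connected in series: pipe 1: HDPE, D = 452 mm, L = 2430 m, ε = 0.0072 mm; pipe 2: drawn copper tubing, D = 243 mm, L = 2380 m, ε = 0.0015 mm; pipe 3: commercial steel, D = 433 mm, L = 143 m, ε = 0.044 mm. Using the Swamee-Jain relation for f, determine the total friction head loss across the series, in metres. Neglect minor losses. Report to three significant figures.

H ≈ 239 m

Pipe 1: V = 1.795 m/s, Re = 5.30×10^5, ε/D = 1.59×10^-5, f = 0.01322, h_1 = f(L/D)V²/2g = 11.67 m
Pipe 2: V = 6.210 m/s, Re = 9.86×10^5, ε/D = 6.17×10^-6, f = 0.01179, h_2 = f(L/D)V²/2g = 226.9 m
Pipe 3: V = 1.956 m/s, Re = 5.54×10^5, ε/D = 1.02×10^-4, f = 0.01432, h_3 = f(L/D)V²/2g = 0.9222 m
Series → Q common, losses add: H = Σh = 239.5 m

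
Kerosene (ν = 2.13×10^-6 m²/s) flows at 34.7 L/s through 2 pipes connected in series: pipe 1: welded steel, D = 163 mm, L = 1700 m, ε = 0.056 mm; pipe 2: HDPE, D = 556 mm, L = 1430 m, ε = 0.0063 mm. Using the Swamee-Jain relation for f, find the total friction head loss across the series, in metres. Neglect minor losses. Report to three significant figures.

Pipe 1: V = 1.663 m/s, Re = 1.27×10^5, ε/D = 3.44×10^-4, f = 0.01906, h_1 = f(L/D)V²/2g = 28.02 m
Pipe 2: V = 0.1429 m/s, Re = 3.73×10^4, ε/D = 1.13×10^-5, f = 0.02224, h_2 = f(L/D)V²/2g = 0.05955 m
Series → Q common, losses add: H = Σh = 28.08 m

H ≈ 28.1 m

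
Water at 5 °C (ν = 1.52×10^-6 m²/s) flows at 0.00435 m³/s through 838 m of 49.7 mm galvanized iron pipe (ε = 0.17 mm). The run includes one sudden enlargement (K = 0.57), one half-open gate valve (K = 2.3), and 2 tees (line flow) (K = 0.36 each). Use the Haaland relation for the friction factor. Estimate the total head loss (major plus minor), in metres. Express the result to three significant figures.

H_L ≈ 125 m

V = 4Q/(πD²) = 2.242 m/s; V²/2g = 0.2563 m
Re = 7.33×10^4, ε/D = 0.00342 → f = 0.02866 (Haaland)
Major: h_f = f(L/D)·V²/2g = 0.02866·16861·0.2563 = 123.8 m
Minor: ΣK = 3.59; h_m = ΣK·V²/2g = 0.9200 m
Total H_L = 123.8 + 0.9200 = 124.8 m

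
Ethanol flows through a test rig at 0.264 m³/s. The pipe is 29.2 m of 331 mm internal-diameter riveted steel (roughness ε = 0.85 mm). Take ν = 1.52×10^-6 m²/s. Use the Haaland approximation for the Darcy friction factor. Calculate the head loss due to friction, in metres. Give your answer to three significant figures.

V = 4Q/(πD²) = 4·0.264/(π·0.331²) = 3.068 m/s
Re = VD/ν = 3.068·0.331/1.52×10^-6 = 6.68×10^5 → turbulent
ε/D = 0.85/331 = 0.00257
Haaland: f = 0.02531
h_f = f(L/D)V²/(2g) = 0.02531·(29.2/0.331)·3.068²/(2·9.81) = 1.071 m

h_f ≈ 1.07 m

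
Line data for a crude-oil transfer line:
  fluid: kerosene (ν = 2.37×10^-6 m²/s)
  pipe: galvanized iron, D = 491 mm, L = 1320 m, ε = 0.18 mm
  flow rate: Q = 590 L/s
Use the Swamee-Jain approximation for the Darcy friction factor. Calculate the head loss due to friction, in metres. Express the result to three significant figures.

V = 4Q/(πD²) = 4·0.590/(π·0.491²) = 3.116 m/s
Re = VD/ν = 3.116·0.491/2.37×10^-6 = 6.46×10^5 → turbulent
ε/D = 0.18/491 = 3.67×10^-4
Swamee-Jain: f = 0.01664
h_f = f(L/D)V²/(2g) = 0.01664·(1320/0.491)·3.116²/(2·9.81) = 22.14 m

h_f ≈ 22.1 m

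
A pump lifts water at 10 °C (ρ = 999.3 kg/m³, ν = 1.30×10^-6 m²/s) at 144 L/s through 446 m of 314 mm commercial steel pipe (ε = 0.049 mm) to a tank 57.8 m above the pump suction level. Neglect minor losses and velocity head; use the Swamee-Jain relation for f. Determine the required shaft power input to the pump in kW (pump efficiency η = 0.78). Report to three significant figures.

P_shaft ≈ 112 kW

V = 4Q/(πD²) = 1.860 m/s; Re = 4.49×10^5; ε/D = 1.56×10^-4; f = 0.01524
h_f = f(L/D)V²/2g = 3.816 m
Total head H = z + h_f = 57.8 + 3.816 = 61.62 m
P_hyd = ρgQH = 999.3·9.81·0.144·61.62 = 86.98 kW
P_shaft = P_hyd/η = 86.98/0.78 = 111.5 kW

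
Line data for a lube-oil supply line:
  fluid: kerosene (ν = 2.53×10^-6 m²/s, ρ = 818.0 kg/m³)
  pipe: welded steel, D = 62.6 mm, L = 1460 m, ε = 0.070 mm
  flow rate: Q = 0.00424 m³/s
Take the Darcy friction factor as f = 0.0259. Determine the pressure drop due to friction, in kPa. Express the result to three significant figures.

Δp ≈ 469 kPa

V = 4Q/(πD²) = 4·0.00424/(π·0.0626²) = 1.378 m/s
h_f = f(L/D)V²/(2g) = 0.02590·(1460/0.0626)·1.378²/(2·9.81) = 58.43 m
Δp = ρg·h_f = 818.0·9.81·58.43 = 468.9 kPa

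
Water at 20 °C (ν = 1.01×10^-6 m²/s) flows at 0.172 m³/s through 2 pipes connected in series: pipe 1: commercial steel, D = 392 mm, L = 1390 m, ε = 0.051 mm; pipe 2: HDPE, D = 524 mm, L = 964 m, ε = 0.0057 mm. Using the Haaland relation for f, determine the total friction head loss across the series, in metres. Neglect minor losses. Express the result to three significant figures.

H ≈ 6.12 m

Pipe 1: V = 1.425 m/s, Re = 5.53×10^5, ε/D = 1.30×10^-4, f = 0.01444, h_1 = f(L/D)V²/2g = 5.302 m
Pipe 2: V = 0.7976 m/s, Re = 4.14×10^5, ε/D = 1.09×10^-5, f = 0.01363, h_2 = f(L/D)V²/2g = 0.8127 m
Series → Q common, losses add: H = Σh = 6.115 m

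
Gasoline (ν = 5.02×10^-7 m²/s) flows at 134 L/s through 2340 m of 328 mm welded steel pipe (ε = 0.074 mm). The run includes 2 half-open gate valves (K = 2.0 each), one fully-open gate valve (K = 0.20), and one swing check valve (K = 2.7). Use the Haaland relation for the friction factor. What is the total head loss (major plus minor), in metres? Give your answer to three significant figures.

V = 4Q/(πD²) = 1.586 m/s; V²/2g = 0.1282 m
Re = 1.04×10^6, ε/D = 2.26×10^-4 → f = 0.01485 (Haaland)
Major: h_f = f(L/D)·V²/2g = 0.01485·7134·0.1282 = 13.58 m
Minor: ΣK = 6.90; h_m = ΣK·V²/2g = 0.8845 m
Total H_L = 13.58 + 0.8845 = 14.47 m

H_L ≈ 14.5 m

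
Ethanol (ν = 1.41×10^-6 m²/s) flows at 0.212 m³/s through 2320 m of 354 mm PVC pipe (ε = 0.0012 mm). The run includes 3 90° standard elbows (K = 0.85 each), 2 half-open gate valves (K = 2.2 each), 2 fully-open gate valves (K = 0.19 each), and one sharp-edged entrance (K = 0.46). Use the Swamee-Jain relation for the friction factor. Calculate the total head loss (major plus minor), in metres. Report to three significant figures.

V = 4Q/(πD²) = 2.154 m/s; V²/2g = 0.2365 m
Re = 5.41×10^5, ε/D = 3.39×10^-6 → f = 0.01297 (Swamee-Jain)
Major: h_f = f(L/D)·V²/2g = 0.01297·6554·0.2365 = 20.10 m
Minor: ΣK = 7.79; h_m = ΣK·V²/2g = 1.842 m
Total H_L = 20.10 + 1.842 = 21.94 m

H_L ≈ 21.9 m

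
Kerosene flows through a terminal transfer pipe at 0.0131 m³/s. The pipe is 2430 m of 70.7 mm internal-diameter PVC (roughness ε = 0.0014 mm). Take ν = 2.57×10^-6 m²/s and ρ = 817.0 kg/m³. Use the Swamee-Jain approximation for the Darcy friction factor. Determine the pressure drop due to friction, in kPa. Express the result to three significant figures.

V = 4Q/(πD²) = 4·0.0131/(π·0.0707²) = 3.337 m/s
Re = VD/ν = 3.337·0.0707/2.57×10^-6 = 9.18×10^4 → turbulent
ε/D = 0.0014/70.7 = 1.98×10^-5
Swamee-Jain: f = 0.01830
h_f = f(L/D)V²/(2g) = 0.01830·(2430/0.0707)·3.337²/(2·9.81) = 357.0 m
Δp = ρg·h_f = 817.0·9.81·357.0 = 2861 kPa

Δp ≈ 2860 kPa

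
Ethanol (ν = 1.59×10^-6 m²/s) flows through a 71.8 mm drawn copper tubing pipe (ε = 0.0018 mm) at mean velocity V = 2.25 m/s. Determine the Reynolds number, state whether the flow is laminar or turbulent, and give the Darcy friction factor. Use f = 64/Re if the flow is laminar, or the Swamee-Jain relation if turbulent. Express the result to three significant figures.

Re ≈ 1.02×10^5; turbulent; f ≈ 0.0180

Re = VD/ν = 2.250·0.0718/1.59×10^-6 = 1.02×10^5
Re > 4000 → turbulent; ε/D = 2.51×10^-5
Swamee-Jain: f = 0.01796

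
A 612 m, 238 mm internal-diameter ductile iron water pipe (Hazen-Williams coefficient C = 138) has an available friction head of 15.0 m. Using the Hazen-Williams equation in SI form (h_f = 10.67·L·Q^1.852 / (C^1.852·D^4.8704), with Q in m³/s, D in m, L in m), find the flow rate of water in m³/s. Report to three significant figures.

Q ≈ 0.119 m³/s

Rearranging: Q = [h_f·C^1.852·D^4.8704 / (10.67·L)]^(1/1.852)
Q = [15.0·138^1.852·0.238^4.8704 / (10.67·612)]^0.540 = 0.1190 m³/s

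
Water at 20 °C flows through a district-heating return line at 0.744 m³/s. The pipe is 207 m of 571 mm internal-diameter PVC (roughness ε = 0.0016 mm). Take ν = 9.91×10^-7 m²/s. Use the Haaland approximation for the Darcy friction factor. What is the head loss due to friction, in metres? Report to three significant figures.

h_f ≈ 1.67 m

V = 4Q/(πD²) = 4·0.744/(π·0.571²) = 2.905 m/s
Re = VD/ν = 2.905·0.571/9.91×10^-7 = 1.67×10^6 → turbulent
ε/D = 0.0016/571 = 2.80×10^-6
Haaland: f = 0.01071
h_f = f(L/D)V²/(2g) = 0.01071·(207/0.571)·2.905²/(2·9.81) = 1.670 m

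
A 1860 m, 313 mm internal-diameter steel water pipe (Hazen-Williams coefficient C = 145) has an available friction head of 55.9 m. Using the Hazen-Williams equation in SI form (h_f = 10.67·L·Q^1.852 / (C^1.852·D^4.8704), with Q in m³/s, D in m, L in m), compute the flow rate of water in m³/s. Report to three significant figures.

Q ≈ 0.287 m³/s

Rearranging: Q = [h_f·C^1.852·D^4.8704 / (10.67·L)]^(1/1.852)
Q = [55.9·145^1.852·0.313^4.8704 / (10.67·1860)]^0.540 = 0.2869 m³/s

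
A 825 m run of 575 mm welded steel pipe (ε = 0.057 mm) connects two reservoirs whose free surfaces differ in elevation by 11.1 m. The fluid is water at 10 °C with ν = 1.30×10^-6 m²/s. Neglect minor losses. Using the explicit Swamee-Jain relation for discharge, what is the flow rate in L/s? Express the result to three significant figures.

Q ≈ 887 L/s

Swamee-Jain (Type II): Q = -0.965·√(gD⁵h_f/L)·ln[ε/(3.7D) + √(3.17ν²L/(gD³h_f))]
√(gD⁵h_f/L) = √(9.81·0.575⁵·11.1/825) = 0.09108
ε/(3.7D) = 2.68×10^-5; √(3.17ν²L/(gD³h_f)) = 1.46×10^-5
Q = -0.965·0.09108·ln(4.140×10^-5) = 0.8871 m³/s
Check: V = 3.42 m/s, Re = 1.51×10^6, f = 0.01308, h_f = 11.2 m ≈ 11.1 m ✓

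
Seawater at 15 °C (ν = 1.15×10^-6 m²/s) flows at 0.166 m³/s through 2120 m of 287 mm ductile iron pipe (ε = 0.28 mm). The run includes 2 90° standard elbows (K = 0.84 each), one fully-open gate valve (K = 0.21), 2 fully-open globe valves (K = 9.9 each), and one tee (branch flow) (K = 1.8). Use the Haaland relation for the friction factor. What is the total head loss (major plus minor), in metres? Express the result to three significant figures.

H_L ≈ 57.4 m

V = 4Q/(πD²) = 2.566 m/s; V²/2g = 0.3356 m
Re = 6.40×10^5, ε/D = 9.76×10^-4 → f = 0.01998 (Haaland)
Major: h_f = f(L/D)·V²/2g = 0.01998·7387·0.3356 = 49.52 m
Minor: ΣK = 23.5; h_m = ΣK·V²/2g = 7.883 m
Total H_L = 49.52 + 7.883 = 57.40 m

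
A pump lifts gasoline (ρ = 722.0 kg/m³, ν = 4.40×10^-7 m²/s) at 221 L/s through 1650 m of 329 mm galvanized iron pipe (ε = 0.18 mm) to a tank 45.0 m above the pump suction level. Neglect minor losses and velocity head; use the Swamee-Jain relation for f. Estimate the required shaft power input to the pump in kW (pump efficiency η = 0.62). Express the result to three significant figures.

V = 4Q/(πD²) = 2.600 m/s; Re = 1.94×10^6; ε/D = 5.47×10^-4; f = 0.01736
h_f = f(L/D)V²/2g = 29.99 m
Total head H = z + h_f = 45.0 + 29.99 = 74.99 m
P_hyd = ρgQH = 722.0·9.81·0.221·74.99 = 117.4 kW
P_shaft = P_hyd/η = 117.4/0.62 = 189.3 kW

P_shaft ≈ 189 kW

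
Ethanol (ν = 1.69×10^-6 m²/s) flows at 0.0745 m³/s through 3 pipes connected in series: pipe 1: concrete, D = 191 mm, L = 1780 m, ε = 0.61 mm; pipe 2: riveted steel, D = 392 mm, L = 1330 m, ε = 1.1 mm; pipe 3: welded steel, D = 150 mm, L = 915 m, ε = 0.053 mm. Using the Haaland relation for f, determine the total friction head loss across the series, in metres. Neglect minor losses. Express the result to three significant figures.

Pipe 1: V = 2.600 m/s, Re = 2.94×10^5, ε/D = 0.00319, f = 0.02708, h_1 = f(L/D)V²/2g = 86.96 m
Pipe 2: V = 0.6173 m/s, Re = 1.43×10^5, ε/D = 0.00281, f = 0.02660, h_2 = f(L/D)V²/2g = 1.753 m
Pipe 3: V = 4.216 m/s, Re = 3.74×10^5, ε/D = 3.53×10^-4, f = 0.01688, h_3 = f(L/D)V²/2g = 93.27 m
Series → Q common, losses add: H = Σh = 182.0 m

H ≈ 182 m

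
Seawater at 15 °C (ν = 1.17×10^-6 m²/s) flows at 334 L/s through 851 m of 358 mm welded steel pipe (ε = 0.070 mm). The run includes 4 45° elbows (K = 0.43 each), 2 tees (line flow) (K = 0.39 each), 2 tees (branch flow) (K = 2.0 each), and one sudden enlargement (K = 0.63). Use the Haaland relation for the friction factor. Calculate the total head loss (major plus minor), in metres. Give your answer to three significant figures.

H_L ≈ 23.4 m

V = 4Q/(πD²) = 3.318 m/s; V²/2g = 0.5612 m
Re = 1.02×10^6, ε/D = 1.96×10^-4 → f = 0.01454 (Haaland)
Major: h_f = f(L/D)·V²/2g = 0.01454·2377·0.5612 = 19.39 m
Minor: ΣK = 7.13; h_m = ΣK·V²/2g = 4.001 m
Total H_L = 19.39 + 4.001 = 23.39 m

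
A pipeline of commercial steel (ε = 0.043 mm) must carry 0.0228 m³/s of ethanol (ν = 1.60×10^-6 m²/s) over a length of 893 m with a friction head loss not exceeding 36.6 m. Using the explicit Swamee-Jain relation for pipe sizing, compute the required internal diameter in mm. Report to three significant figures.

Swamee-Jain (Type III): D = 0.66·[ε^1.25·(LQ²/(gh_f))^4.75 + ν·Q^9.4·(L/(gh_f))^5.2]^0.04
LQ²/(gh_f) = 0.001293; L/(gh_f) = 2.487
Term 1 = ε^1.25·(…)^4.75 = 6.63×10^-20; Term 2 = ν·Q^9.4·(…)^5.2 = 6.70×10^-20
D = 0.66·(6.63×10^-20 + 6.70×10^-20)^0.04 = 0.1160 m = 116 mm
Check: V = 2.16 m/s, Re = 1.56×10^5, f = 0.01872, h_f = 34.1 m ≈ 36.6 m ✓

D ≈ 116 mm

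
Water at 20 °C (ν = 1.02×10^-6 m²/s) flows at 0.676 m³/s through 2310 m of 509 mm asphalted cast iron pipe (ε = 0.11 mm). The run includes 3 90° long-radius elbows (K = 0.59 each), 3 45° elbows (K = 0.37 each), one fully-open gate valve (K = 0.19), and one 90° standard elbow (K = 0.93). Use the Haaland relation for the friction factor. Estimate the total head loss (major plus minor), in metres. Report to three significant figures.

H_L ≈ 39.2 m

V = 4Q/(πD²) = 3.322 m/s; V²/2g = 0.5625 m
Re = 1.66×10^6, ε/D = 2.16×10^-4 → f = 0.01448 (Haaland)
Major: h_f = f(L/D)·V²/2g = 0.01448·4538·0.5625 = 36.96 m
Minor: ΣK = 4.00; h_m = ΣK·V²/2g = 2.250 m
Total H_L = 36.96 + 2.250 = 39.21 m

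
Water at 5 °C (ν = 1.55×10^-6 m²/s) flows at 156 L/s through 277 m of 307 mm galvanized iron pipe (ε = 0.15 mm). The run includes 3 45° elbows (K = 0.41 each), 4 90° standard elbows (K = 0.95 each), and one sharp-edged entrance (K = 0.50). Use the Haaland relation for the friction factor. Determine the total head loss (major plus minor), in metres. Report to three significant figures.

V = 4Q/(πD²) = 2.107 m/s; V²/2g = 0.2264 m
Re = 4.17×10^5, ε/D = 4.89×10^-4 → f = 0.01766 (Haaland)
Major: h_f = f(L/D)·V²/2g = 0.01766·902.3·0.2264 = 3.607 m
Minor: ΣK = 5.53; h_m = ΣK·V²/2g = 1.252 m
Total H_L = 3.607 + 1.252 = 4.859 m

H_L ≈ 4.86 m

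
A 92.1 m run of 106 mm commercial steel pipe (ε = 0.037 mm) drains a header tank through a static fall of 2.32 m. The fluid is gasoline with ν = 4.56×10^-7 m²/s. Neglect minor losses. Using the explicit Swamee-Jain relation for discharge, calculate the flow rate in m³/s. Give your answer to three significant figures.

Swamee-Jain (Type II): Q = -0.965·√(gD⁵h_f/L)·ln[ε/(3.7D) + √(3.17ν²L/(gD³h_f))]
√(gD⁵h_f/L) = √(9.81·0.106⁵·2.32/92.1) = 0.001819
ε/(3.7D) = 9.43×10^-5; √(3.17ν²L/(gD³h_f)) = 4.73×10^-5
Q = -0.965·0.001819·ln(1.417×10^-4) = 0.01555 m³/s
Check: V = 1.76 m/s, Re = 4.10×10^5, f = 0.01698, h_f = 2.33 m ≈ 2.32 m ✓

Q ≈ 0.0156 m³/s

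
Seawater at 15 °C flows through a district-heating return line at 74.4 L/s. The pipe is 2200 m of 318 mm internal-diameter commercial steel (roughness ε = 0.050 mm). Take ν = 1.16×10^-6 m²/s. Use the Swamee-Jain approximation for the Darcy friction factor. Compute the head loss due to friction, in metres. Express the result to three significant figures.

V = 4Q/(πD²) = 4·0.0744/(π·0.318²) = 0.9368 m/s
Re = VD/ν = 0.9368·0.318/1.16×10^-6 = 2.57×10^5 → turbulent
ε/D = 0.050/318 = 1.57×10^-4
Swamee-Jain: f = 0.01627
h_f = f(L/D)V²/(2g) = 0.01627·(2200/0.318)·0.9368²/(2·9.81) = 5.034 m

h_f ≈ 5.03 m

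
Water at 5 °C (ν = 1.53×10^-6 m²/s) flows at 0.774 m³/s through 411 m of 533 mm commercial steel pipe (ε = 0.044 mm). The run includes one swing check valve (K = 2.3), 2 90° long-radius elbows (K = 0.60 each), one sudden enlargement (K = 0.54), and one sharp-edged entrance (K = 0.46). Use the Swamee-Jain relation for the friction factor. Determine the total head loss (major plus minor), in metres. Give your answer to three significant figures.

V = 4Q/(πD²) = 3.469 m/s; V²/2g = 0.6133 m
Re = 1.21×10^6, ε/D = 8.26×10^-5 → f = 0.01302 (Swamee-Jain)
Major: h_f = f(L/D)·V²/2g = 0.01302·771.1·0.6133 = 6.160 m
Minor: ΣK = 4.50; h_m = ΣK·V²/2g = 2.760 m
Total H_L = 6.160 + 2.760 = 8.920 m

H_L ≈ 8.92 m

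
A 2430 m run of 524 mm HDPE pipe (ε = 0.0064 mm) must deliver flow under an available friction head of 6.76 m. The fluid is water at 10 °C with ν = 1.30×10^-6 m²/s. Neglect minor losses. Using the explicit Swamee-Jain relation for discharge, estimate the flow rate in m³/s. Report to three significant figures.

Swamee-Jain (Type II): Q = -0.965·√(gD⁵h_f/L)·ln[ε/(3.7D) + √(3.17ν²L/(gD³h_f))]
√(gD⁵h_f/L) = √(9.81·0.524⁵·6.76/2430) = 0.03283
ε/(3.7D) = 3.30×10^-6; √(3.17ν²L/(gD³h_f)) = 3.69×10^-5
Q = -0.965·0.03283·ln(4.024×10^-5) = 0.3207 m³/s
Check: V = 1.49 m/s, Re = 5.99×10^5, f = 0.01289, h_f = 6.74 m ≈ 6.76 m ✓

Q ≈ 0.321 m³/s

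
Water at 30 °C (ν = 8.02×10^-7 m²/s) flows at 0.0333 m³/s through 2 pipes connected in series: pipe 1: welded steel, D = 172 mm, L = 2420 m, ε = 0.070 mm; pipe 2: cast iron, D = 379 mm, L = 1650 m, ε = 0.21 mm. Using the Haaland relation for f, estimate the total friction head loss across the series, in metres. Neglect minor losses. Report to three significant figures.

H ≈ 26.1 m

Pipe 1: V = 1.433 m/s, Re = 3.07×10^5, ε/D = 4.07×10^-4, f = 0.01748, h_1 = f(L/D)V²/2g = 25.75 m
Pipe 2: V = 0.2952 m/s, Re = 1.39×10^5, ε/D = 5.54×10^-4, f = 0.01955, h_2 = f(L/D)V²/2g = 0.3779 m
Series → Q common, losses add: H = Σh = 26.12 m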